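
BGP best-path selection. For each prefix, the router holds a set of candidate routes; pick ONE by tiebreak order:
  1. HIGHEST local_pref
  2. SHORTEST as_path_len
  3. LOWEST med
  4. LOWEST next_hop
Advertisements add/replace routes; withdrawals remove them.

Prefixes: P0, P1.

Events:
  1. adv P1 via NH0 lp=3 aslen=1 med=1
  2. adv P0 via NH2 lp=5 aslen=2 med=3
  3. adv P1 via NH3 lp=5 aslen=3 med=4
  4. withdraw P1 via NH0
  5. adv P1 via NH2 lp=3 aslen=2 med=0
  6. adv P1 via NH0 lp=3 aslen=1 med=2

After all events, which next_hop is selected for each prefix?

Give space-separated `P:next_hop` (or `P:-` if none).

Answer: P0:NH2 P1:NH3

Derivation:
Op 1: best P0=- P1=NH0
Op 2: best P0=NH2 P1=NH0
Op 3: best P0=NH2 P1=NH3
Op 4: best P0=NH2 P1=NH3
Op 5: best P0=NH2 P1=NH3
Op 6: best P0=NH2 P1=NH3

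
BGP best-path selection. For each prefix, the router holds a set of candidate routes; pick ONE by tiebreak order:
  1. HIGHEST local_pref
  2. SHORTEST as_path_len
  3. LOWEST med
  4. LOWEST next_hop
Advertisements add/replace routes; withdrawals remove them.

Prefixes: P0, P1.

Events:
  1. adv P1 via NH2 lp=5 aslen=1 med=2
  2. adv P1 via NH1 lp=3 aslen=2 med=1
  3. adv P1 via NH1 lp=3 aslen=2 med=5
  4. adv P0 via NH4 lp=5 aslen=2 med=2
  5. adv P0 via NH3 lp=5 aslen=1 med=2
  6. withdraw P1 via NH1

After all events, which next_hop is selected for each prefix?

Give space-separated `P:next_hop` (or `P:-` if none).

Answer: P0:NH3 P1:NH2

Derivation:
Op 1: best P0=- P1=NH2
Op 2: best P0=- P1=NH2
Op 3: best P0=- P1=NH2
Op 4: best P0=NH4 P1=NH2
Op 5: best P0=NH3 P1=NH2
Op 6: best P0=NH3 P1=NH2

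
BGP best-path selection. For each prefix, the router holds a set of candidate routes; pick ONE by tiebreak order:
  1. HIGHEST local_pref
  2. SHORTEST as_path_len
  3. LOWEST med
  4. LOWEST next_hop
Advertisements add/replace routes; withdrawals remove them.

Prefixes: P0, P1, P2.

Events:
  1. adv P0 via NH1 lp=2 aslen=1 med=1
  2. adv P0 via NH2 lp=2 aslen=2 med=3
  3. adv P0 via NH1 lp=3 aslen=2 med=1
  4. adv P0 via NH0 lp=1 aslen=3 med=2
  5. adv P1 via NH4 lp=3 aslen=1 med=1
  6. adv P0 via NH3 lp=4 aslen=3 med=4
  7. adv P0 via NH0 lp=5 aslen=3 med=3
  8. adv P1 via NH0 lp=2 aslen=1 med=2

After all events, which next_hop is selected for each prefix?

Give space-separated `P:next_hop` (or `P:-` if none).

Answer: P0:NH0 P1:NH4 P2:-

Derivation:
Op 1: best P0=NH1 P1=- P2=-
Op 2: best P0=NH1 P1=- P2=-
Op 3: best P0=NH1 P1=- P2=-
Op 4: best P0=NH1 P1=- P2=-
Op 5: best P0=NH1 P1=NH4 P2=-
Op 6: best P0=NH3 P1=NH4 P2=-
Op 7: best P0=NH0 P1=NH4 P2=-
Op 8: best P0=NH0 P1=NH4 P2=-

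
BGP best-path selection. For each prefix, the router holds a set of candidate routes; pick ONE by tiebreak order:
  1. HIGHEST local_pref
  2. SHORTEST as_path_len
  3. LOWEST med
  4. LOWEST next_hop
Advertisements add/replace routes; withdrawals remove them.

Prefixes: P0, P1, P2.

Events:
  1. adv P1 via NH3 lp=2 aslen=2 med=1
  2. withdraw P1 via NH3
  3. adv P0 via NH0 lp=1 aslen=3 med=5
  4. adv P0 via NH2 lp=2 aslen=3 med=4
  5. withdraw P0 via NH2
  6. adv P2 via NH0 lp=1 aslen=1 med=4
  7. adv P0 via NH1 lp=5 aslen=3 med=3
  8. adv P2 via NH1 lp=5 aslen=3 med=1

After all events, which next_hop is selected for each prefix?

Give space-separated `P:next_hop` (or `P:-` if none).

Op 1: best P0=- P1=NH3 P2=-
Op 2: best P0=- P1=- P2=-
Op 3: best P0=NH0 P1=- P2=-
Op 4: best P0=NH2 P1=- P2=-
Op 5: best P0=NH0 P1=- P2=-
Op 6: best P0=NH0 P1=- P2=NH0
Op 7: best P0=NH1 P1=- P2=NH0
Op 8: best P0=NH1 P1=- P2=NH1

Answer: P0:NH1 P1:- P2:NH1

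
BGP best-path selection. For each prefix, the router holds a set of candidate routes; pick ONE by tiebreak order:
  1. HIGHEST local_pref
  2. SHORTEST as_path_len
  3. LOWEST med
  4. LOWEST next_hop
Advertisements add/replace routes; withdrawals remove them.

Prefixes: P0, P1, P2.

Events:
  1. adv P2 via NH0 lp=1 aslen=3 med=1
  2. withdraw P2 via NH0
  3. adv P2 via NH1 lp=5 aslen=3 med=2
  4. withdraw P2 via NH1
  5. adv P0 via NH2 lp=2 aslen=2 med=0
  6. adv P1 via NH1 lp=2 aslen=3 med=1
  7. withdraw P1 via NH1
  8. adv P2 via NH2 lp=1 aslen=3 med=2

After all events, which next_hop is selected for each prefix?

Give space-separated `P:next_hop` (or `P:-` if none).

Op 1: best P0=- P1=- P2=NH0
Op 2: best P0=- P1=- P2=-
Op 3: best P0=- P1=- P2=NH1
Op 4: best P0=- P1=- P2=-
Op 5: best P0=NH2 P1=- P2=-
Op 6: best P0=NH2 P1=NH1 P2=-
Op 7: best P0=NH2 P1=- P2=-
Op 8: best P0=NH2 P1=- P2=NH2

Answer: P0:NH2 P1:- P2:NH2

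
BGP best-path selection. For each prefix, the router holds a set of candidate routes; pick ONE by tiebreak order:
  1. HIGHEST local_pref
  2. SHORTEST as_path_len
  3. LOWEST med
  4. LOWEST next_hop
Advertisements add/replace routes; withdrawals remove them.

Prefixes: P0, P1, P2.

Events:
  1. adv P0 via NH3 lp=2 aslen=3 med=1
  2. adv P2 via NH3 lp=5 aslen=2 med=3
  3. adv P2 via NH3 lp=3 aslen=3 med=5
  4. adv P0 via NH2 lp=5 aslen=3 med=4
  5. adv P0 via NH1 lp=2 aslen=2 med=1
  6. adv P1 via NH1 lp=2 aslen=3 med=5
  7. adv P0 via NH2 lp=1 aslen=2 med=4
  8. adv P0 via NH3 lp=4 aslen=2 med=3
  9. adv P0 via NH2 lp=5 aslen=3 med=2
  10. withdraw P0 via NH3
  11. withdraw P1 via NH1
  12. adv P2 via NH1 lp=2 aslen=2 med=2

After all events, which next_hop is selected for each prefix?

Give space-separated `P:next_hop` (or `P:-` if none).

Op 1: best P0=NH3 P1=- P2=-
Op 2: best P0=NH3 P1=- P2=NH3
Op 3: best P0=NH3 P1=- P2=NH3
Op 4: best P0=NH2 P1=- P2=NH3
Op 5: best P0=NH2 P1=- P2=NH3
Op 6: best P0=NH2 P1=NH1 P2=NH3
Op 7: best P0=NH1 P1=NH1 P2=NH3
Op 8: best P0=NH3 P1=NH1 P2=NH3
Op 9: best P0=NH2 P1=NH1 P2=NH3
Op 10: best P0=NH2 P1=NH1 P2=NH3
Op 11: best P0=NH2 P1=- P2=NH3
Op 12: best P0=NH2 P1=- P2=NH3

Answer: P0:NH2 P1:- P2:NH3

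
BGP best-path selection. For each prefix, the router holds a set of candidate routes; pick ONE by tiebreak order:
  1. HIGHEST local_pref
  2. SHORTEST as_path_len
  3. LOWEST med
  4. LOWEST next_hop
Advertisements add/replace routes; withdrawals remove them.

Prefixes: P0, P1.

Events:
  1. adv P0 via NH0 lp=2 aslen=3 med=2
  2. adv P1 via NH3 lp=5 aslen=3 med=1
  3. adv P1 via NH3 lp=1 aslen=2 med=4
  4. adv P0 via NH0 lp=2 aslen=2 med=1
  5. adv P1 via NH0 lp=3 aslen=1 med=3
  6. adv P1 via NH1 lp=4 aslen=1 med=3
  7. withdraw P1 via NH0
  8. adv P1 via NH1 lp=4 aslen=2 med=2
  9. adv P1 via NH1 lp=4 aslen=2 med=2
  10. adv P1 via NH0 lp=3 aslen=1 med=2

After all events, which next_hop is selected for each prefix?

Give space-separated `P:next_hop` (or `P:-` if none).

Answer: P0:NH0 P1:NH1

Derivation:
Op 1: best P0=NH0 P1=-
Op 2: best P0=NH0 P1=NH3
Op 3: best P0=NH0 P1=NH3
Op 4: best P0=NH0 P1=NH3
Op 5: best P0=NH0 P1=NH0
Op 6: best P0=NH0 P1=NH1
Op 7: best P0=NH0 P1=NH1
Op 8: best P0=NH0 P1=NH1
Op 9: best P0=NH0 P1=NH1
Op 10: best P0=NH0 P1=NH1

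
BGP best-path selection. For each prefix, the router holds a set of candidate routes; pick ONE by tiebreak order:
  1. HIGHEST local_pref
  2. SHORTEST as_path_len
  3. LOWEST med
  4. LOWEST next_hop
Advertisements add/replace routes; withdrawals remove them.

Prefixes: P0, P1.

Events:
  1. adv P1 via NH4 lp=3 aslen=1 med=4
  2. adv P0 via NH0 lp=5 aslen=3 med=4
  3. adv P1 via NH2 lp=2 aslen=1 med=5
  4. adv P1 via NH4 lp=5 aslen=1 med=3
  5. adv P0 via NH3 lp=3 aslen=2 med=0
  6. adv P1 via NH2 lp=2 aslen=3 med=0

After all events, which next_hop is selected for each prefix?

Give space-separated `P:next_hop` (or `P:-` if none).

Answer: P0:NH0 P1:NH4

Derivation:
Op 1: best P0=- P1=NH4
Op 2: best P0=NH0 P1=NH4
Op 3: best P0=NH0 P1=NH4
Op 4: best P0=NH0 P1=NH4
Op 5: best P0=NH0 P1=NH4
Op 6: best P0=NH0 P1=NH4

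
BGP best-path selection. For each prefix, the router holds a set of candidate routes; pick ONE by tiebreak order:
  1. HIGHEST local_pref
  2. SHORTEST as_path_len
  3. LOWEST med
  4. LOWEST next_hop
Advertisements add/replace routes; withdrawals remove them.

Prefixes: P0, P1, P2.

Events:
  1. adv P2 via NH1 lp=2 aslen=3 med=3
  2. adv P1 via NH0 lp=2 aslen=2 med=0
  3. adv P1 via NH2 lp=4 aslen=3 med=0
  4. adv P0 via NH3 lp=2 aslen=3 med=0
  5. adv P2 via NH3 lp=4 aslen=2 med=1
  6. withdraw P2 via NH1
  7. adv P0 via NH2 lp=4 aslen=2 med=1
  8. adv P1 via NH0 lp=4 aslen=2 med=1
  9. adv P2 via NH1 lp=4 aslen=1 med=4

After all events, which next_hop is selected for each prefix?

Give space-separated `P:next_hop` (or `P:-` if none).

Op 1: best P0=- P1=- P2=NH1
Op 2: best P0=- P1=NH0 P2=NH1
Op 3: best P0=- P1=NH2 P2=NH1
Op 4: best P0=NH3 P1=NH2 P2=NH1
Op 5: best P0=NH3 P1=NH2 P2=NH3
Op 6: best P0=NH3 P1=NH2 P2=NH3
Op 7: best P0=NH2 P1=NH2 P2=NH3
Op 8: best P0=NH2 P1=NH0 P2=NH3
Op 9: best P0=NH2 P1=NH0 P2=NH1

Answer: P0:NH2 P1:NH0 P2:NH1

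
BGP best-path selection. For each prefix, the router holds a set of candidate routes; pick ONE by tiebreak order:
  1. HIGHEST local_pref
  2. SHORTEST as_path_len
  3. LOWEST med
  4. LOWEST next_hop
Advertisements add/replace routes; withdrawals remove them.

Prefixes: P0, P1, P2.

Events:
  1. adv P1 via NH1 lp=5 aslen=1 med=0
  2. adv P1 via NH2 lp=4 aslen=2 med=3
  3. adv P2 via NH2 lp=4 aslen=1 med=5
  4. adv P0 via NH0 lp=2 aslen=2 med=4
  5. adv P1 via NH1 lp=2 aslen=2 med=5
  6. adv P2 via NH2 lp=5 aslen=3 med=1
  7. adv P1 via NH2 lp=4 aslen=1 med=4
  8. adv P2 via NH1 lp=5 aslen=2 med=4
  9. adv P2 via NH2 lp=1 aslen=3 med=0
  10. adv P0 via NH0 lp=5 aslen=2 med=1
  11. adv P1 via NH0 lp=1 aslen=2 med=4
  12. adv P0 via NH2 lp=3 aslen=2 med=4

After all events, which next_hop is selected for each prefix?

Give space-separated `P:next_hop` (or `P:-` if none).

Answer: P0:NH0 P1:NH2 P2:NH1

Derivation:
Op 1: best P0=- P1=NH1 P2=-
Op 2: best P0=- P1=NH1 P2=-
Op 3: best P0=- P1=NH1 P2=NH2
Op 4: best P0=NH0 P1=NH1 P2=NH2
Op 5: best P0=NH0 P1=NH2 P2=NH2
Op 6: best P0=NH0 P1=NH2 P2=NH2
Op 7: best P0=NH0 P1=NH2 P2=NH2
Op 8: best P0=NH0 P1=NH2 P2=NH1
Op 9: best P0=NH0 P1=NH2 P2=NH1
Op 10: best P0=NH0 P1=NH2 P2=NH1
Op 11: best P0=NH0 P1=NH2 P2=NH1
Op 12: best P0=NH0 P1=NH2 P2=NH1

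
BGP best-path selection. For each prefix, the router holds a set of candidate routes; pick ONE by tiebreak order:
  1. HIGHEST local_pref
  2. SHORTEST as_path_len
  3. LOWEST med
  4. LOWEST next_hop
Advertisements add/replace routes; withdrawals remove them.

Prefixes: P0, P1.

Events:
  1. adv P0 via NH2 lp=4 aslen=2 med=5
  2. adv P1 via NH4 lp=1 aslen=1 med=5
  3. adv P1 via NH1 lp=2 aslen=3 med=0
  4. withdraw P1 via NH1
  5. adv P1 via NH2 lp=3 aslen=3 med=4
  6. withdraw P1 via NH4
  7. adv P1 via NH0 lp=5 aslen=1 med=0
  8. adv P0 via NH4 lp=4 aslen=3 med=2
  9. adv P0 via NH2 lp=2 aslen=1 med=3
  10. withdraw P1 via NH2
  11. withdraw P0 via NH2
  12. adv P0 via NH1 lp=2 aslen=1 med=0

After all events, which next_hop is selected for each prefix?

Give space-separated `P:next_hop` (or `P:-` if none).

Op 1: best P0=NH2 P1=-
Op 2: best P0=NH2 P1=NH4
Op 3: best P0=NH2 P1=NH1
Op 4: best P0=NH2 P1=NH4
Op 5: best P0=NH2 P1=NH2
Op 6: best P0=NH2 P1=NH2
Op 7: best P0=NH2 P1=NH0
Op 8: best P0=NH2 P1=NH0
Op 9: best P0=NH4 P1=NH0
Op 10: best P0=NH4 P1=NH0
Op 11: best P0=NH4 P1=NH0
Op 12: best P0=NH4 P1=NH0

Answer: P0:NH4 P1:NH0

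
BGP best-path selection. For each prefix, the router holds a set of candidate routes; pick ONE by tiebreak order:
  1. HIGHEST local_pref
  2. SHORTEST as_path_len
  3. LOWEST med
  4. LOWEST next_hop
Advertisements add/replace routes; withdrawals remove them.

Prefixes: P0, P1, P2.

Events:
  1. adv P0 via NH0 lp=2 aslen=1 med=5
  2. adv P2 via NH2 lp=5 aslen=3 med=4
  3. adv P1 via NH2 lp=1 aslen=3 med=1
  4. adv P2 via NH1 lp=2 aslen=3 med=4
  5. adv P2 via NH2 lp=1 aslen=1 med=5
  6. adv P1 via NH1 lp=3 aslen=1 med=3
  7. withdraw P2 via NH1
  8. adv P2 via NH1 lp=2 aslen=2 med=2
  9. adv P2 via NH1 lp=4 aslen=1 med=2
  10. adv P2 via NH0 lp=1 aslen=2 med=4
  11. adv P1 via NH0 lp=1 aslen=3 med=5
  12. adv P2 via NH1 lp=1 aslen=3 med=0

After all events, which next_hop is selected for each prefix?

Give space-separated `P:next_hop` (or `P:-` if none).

Answer: P0:NH0 P1:NH1 P2:NH2

Derivation:
Op 1: best P0=NH0 P1=- P2=-
Op 2: best P0=NH0 P1=- P2=NH2
Op 3: best P0=NH0 P1=NH2 P2=NH2
Op 4: best P0=NH0 P1=NH2 P2=NH2
Op 5: best P0=NH0 P1=NH2 P2=NH1
Op 6: best P0=NH0 P1=NH1 P2=NH1
Op 7: best P0=NH0 P1=NH1 P2=NH2
Op 8: best P0=NH0 P1=NH1 P2=NH1
Op 9: best P0=NH0 P1=NH1 P2=NH1
Op 10: best P0=NH0 P1=NH1 P2=NH1
Op 11: best P0=NH0 P1=NH1 P2=NH1
Op 12: best P0=NH0 P1=NH1 P2=NH2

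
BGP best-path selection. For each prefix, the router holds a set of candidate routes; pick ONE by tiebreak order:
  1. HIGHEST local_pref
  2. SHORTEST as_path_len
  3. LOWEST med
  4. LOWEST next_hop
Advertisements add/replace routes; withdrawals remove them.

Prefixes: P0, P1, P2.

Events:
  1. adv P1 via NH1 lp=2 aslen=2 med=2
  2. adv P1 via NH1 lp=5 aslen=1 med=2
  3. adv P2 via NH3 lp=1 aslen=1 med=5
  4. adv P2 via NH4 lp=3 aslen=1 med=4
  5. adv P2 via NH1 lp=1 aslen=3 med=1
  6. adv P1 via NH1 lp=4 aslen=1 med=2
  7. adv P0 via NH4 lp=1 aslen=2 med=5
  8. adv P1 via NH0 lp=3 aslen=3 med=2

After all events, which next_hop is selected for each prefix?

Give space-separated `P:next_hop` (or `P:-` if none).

Answer: P0:NH4 P1:NH1 P2:NH4

Derivation:
Op 1: best P0=- P1=NH1 P2=-
Op 2: best P0=- P1=NH1 P2=-
Op 3: best P0=- P1=NH1 P2=NH3
Op 4: best P0=- P1=NH1 P2=NH4
Op 5: best P0=- P1=NH1 P2=NH4
Op 6: best P0=- P1=NH1 P2=NH4
Op 7: best P0=NH4 P1=NH1 P2=NH4
Op 8: best P0=NH4 P1=NH1 P2=NH4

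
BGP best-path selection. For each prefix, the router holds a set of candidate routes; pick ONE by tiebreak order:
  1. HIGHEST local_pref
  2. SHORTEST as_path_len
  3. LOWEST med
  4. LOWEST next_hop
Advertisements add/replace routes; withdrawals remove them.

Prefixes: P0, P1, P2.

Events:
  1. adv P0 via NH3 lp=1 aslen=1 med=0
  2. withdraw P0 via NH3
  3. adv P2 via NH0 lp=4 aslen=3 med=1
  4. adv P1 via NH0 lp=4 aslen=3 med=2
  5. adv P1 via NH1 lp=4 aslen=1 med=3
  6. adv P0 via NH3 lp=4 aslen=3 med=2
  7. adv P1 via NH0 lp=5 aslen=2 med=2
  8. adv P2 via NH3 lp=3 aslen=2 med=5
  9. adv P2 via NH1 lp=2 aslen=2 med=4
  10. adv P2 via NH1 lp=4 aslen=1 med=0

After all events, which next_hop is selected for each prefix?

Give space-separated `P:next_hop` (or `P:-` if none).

Op 1: best P0=NH3 P1=- P2=-
Op 2: best P0=- P1=- P2=-
Op 3: best P0=- P1=- P2=NH0
Op 4: best P0=- P1=NH0 P2=NH0
Op 5: best P0=- P1=NH1 P2=NH0
Op 6: best P0=NH3 P1=NH1 P2=NH0
Op 7: best P0=NH3 P1=NH0 P2=NH0
Op 8: best P0=NH3 P1=NH0 P2=NH0
Op 9: best P0=NH3 P1=NH0 P2=NH0
Op 10: best P0=NH3 P1=NH0 P2=NH1

Answer: P0:NH3 P1:NH0 P2:NH1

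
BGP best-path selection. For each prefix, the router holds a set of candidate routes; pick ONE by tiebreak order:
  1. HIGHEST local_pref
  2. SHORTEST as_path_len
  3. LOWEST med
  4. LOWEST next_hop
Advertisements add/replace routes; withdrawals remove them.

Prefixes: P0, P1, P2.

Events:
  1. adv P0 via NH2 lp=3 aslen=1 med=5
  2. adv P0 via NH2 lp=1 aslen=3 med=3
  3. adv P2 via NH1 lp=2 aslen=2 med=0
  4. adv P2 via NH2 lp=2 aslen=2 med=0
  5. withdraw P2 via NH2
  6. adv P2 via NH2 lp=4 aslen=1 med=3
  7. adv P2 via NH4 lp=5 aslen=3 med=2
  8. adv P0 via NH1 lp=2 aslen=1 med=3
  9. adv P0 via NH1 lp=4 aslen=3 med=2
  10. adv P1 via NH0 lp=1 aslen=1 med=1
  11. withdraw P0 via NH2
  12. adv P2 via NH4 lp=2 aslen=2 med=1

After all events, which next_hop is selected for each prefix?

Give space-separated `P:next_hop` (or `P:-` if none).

Op 1: best P0=NH2 P1=- P2=-
Op 2: best P0=NH2 P1=- P2=-
Op 3: best P0=NH2 P1=- P2=NH1
Op 4: best P0=NH2 P1=- P2=NH1
Op 5: best P0=NH2 P1=- P2=NH1
Op 6: best P0=NH2 P1=- P2=NH2
Op 7: best P0=NH2 P1=- P2=NH4
Op 8: best P0=NH1 P1=- P2=NH4
Op 9: best P0=NH1 P1=- P2=NH4
Op 10: best P0=NH1 P1=NH0 P2=NH4
Op 11: best P0=NH1 P1=NH0 P2=NH4
Op 12: best P0=NH1 P1=NH0 P2=NH2

Answer: P0:NH1 P1:NH0 P2:NH2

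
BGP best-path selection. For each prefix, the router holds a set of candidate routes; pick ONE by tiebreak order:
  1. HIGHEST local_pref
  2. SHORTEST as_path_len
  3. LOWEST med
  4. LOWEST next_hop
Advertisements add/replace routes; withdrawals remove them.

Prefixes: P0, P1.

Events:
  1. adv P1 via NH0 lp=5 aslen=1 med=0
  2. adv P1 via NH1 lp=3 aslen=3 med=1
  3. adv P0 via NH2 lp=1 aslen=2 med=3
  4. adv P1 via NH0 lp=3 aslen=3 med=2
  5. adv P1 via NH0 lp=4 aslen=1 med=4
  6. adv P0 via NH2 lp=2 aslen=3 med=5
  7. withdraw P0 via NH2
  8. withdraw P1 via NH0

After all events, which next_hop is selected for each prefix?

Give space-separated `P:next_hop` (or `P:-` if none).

Op 1: best P0=- P1=NH0
Op 2: best P0=- P1=NH0
Op 3: best P0=NH2 P1=NH0
Op 4: best P0=NH2 P1=NH1
Op 5: best P0=NH2 P1=NH0
Op 6: best P0=NH2 P1=NH0
Op 7: best P0=- P1=NH0
Op 8: best P0=- P1=NH1

Answer: P0:- P1:NH1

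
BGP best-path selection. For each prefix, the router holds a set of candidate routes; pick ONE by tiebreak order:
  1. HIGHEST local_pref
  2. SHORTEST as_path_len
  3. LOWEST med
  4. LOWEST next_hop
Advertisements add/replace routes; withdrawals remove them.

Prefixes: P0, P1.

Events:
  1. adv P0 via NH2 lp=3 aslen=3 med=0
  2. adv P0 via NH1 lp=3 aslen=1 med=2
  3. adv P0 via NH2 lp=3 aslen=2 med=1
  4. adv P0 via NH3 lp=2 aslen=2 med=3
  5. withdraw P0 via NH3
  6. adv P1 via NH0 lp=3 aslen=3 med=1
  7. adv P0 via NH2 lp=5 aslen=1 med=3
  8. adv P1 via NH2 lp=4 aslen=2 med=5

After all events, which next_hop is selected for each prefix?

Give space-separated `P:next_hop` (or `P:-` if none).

Op 1: best P0=NH2 P1=-
Op 2: best P0=NH1 P1=-
Op 3: best P0=NH1 P1=-
Op 4: best P0=NH1 P1=-
Op 5: best P0=NH1 P1=-
Op 6: best P0=NH1 P1=NH0
Op 7: best P0=NH2 P1=NH0
Op 8: best P0=NH2 P1=NH2

Answer: P0:NH2 P1:NH2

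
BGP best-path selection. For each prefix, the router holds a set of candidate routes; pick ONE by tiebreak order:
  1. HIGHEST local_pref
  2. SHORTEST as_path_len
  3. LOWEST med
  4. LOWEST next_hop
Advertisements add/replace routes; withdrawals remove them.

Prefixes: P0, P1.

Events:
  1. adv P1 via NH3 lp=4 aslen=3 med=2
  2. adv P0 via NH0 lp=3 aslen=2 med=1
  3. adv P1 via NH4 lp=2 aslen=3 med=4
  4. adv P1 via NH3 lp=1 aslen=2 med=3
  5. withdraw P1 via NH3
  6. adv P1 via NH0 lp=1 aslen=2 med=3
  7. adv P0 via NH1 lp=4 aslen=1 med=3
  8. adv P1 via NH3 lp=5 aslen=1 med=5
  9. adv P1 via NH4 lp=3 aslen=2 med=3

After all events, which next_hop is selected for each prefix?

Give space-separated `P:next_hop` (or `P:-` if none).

Answer: P0:NH1 P1:NH3

Derivation:
Op 1: best P0=- P1=NH3
Op 2: best P0=NH0 P1=NH3
Op 3: best P0=NH0 P1=NH3
Op 4: best P0=NH0 P1=NH4
Op 5: best P0=NH0 P1=NH4
Op 6: best P0=NH0 P1=NH4
Op 7: best P0=NH1 P1=NH4
Op 8: best P0=NH1 P1=NH3
Op 9: best P0=NH1 P1=NH3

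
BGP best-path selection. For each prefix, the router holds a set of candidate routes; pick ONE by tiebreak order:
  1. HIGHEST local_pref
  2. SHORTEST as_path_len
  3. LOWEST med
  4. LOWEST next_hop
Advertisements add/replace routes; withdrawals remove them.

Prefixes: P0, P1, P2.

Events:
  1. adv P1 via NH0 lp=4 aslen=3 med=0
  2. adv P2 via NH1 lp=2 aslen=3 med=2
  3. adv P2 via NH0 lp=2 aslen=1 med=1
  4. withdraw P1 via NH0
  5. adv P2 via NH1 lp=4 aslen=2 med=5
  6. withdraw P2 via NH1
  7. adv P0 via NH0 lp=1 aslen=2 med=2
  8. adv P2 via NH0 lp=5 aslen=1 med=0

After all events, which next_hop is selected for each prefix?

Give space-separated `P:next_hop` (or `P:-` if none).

Answer: P0:NH0 P1:- P2:NH0

Derivation:
Op 1: best P0=- P1=NH0 P2=-
Op 2: best P0=- P1=NH0 P2=NH1
Op 3: best P0=- P1=NH0 P2=NH0
Op 4: best P0=- P1=- P2=NH0
Op 5: best P0=- P1=- P2=NH1
Op 6: best P0=- P1=- P2=NH0
Op 7: best P0=NH0 P1=- P2=NH0
Op 8: best P0=NH0 P1=- P2=NH0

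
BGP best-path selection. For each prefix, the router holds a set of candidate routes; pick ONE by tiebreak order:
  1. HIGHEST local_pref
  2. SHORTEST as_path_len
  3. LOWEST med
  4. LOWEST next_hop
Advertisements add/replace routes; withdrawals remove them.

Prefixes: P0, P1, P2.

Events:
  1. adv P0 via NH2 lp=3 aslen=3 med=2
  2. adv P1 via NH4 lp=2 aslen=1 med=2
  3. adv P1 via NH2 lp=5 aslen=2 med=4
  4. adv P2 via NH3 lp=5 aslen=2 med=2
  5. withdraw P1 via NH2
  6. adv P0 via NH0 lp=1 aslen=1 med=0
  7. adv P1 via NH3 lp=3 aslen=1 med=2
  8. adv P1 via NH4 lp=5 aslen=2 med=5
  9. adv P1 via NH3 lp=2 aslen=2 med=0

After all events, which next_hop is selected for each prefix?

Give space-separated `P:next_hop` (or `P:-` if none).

Answer: P0:NH2 P1:NH4 P2:NH3

Derivation:
Op 1: best P0=NH2 P1=- P2=-
Op 2: best P0=NH2 P1=NH4 P2=-
Op 3: best P0=NH2 P1=NH2 P2=-
Op 4: best P0=NH2 P1=NH2 P2=NH3
Op 5: best P0=NH2 P1=NH4 P2=NH3
Op 6: best P0=NH2 P1=NH4 P2=NH3
Op 7: best P0=NH2 P1=NH3 P2=NH3
Op 8: best P0=NH2 P1=NH4 P2=NH3
Op 9: best P0=NH2 P1=NH4 P2=NH3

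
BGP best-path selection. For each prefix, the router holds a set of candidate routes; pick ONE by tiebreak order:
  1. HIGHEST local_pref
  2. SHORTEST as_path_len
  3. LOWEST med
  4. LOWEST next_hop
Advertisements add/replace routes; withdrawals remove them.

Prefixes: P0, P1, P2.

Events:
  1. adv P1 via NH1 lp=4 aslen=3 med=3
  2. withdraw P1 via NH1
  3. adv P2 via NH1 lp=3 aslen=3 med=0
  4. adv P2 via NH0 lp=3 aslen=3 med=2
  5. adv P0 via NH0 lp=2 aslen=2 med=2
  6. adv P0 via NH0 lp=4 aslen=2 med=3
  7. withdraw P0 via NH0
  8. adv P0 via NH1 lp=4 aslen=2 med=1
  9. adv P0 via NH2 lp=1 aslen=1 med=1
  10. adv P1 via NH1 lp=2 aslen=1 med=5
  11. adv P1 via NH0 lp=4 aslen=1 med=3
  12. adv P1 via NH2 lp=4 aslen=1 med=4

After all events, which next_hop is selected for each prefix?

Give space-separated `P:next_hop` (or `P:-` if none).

Op 1: best P0=- P1=NH1 P2=-
Op 2: best P0=- P1=- P2=-
Op 3: best P0=- P1=- P2=NH1
Op 4: best P0=- P1=- P2=NH1
Op 5: best P0=NH0 P1=- P2=NH1
Op 6: best P0=NH0 P1=- P2=NH1
Op 7: best P0=- P1=- P2=NH1
Op 8: best P0=NH1 P1=- P2=NH1
Op 9: best P0=NH1 P1=- P2=NH1
Op 10: best P0=NH1 P1=NH1 P2=NH1
Op 11: best P0=NH1 P1=NH0 P2=NH1
Op 12: best P0=NH1 P1=NH0 P2=NH1

Answer: P0:NH1 P1:NH0 P2:NH1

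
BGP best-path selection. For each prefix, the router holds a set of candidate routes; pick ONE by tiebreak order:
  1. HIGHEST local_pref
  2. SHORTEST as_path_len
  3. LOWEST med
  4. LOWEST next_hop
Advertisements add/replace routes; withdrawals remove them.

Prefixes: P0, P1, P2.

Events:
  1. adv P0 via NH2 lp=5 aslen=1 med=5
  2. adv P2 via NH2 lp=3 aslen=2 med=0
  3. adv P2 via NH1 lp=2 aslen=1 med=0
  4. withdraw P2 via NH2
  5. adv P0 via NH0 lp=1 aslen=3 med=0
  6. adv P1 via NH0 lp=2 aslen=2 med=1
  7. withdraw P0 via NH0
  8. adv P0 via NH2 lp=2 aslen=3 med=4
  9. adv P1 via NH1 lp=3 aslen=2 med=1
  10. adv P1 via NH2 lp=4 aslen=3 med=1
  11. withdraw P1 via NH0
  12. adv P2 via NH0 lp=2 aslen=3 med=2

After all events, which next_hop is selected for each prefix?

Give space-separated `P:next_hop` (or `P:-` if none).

Op 1: best P0=NH2 P1=- P2=-
Op 2: best P0=NH2 P1=- P2=NH2
Op 3: best P0=NH2 P1=- P2=NH2
Op 4: best P0=NH2 P1=- P2=NH1
Op 5: best P0=NH2 P1=- P2=NH1
Op 6: best P0=NH2 P1=NH0 P2=NH1
Op 7: best P0=NH2 P1=NH0 P2=NH1
Op 8: best P0=NH2 P1=NH0 P2=NH1
Op 9: best P0=NH2 P1=NH1 P2=NH1
Op 10: best P0=NH2 P1=NH2 P2=NH1
Op 11: best P0=NH2 P1=NH2 P2=NH1
Op 12: best P0=NH2 P1=NH2 P2=NH1

Answer: P0:NH2 P1:NH2 P2:NH1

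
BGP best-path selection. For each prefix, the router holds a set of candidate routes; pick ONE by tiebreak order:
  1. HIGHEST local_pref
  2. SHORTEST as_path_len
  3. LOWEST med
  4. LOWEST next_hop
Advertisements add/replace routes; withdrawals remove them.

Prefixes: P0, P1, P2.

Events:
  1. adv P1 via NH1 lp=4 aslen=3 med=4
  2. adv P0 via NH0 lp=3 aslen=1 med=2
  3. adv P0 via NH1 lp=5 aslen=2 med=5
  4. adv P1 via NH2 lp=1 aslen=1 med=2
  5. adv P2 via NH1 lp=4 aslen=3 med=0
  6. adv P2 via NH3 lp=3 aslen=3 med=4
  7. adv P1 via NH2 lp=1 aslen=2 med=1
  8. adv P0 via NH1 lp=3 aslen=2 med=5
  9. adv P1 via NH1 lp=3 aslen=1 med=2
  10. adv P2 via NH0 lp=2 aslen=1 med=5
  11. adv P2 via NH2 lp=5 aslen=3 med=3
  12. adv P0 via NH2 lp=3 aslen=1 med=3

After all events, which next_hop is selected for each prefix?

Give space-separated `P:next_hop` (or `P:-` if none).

Op 1: best P0=- P1=NH1 P2=-
Op 2: best P0=NH0 P1=NH1 P2=-
Op 3: best P0=NH1 P1=NH1 P2=-
Op 4: best P0=NH1 P1=NH1 P2=-
Op 5: best P0=NH1 P1=NH1 P2=NH1
Op 6: best P0=NH1 P1=NH1 P2=NH1
Op 7: best P0=NH1 P1=NH1 P2=NH1
Op 8: best P0=NH0 P1=NH1 P2=NH1
Op 9: best P0=NH0 P1=NH1 P2=NH1
Op 10: best P0=NH0 P1=NH1 P2=NH1
Op 11: best P0=NH0 P1=NH1 P2=NH2
Op 12: best P0=NH0 P1=NH1 P2=NH2

Answer: P0:NH0 P1:NH1 P2:NH2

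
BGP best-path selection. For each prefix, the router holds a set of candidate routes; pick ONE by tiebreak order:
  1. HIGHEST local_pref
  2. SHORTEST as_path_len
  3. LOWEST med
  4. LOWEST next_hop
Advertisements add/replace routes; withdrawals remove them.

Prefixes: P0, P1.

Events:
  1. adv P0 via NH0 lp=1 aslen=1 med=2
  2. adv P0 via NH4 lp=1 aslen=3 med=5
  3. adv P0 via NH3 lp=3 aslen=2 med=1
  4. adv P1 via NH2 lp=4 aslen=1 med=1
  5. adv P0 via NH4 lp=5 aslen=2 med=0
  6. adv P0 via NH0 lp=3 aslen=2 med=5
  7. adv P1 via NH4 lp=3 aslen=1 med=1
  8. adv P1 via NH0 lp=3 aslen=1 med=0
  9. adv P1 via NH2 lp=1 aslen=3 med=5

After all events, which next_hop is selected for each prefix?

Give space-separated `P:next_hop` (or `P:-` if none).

Answer: P0:NH4 P1:NH0

Derivation:
Op 1: best P0=NH0 P1=-
Op 2: best P0=NH0 P1=-
Op 3: best P0=NH3 P1=-
Op 4: best P0=NH3 P1=NH2
Op 5: best P0=NH4 P1=NH2
Op 6: best P0=NH4 P1=NH2
Op 7: best P0=NH4 P1=NH2
Op 8: best P0=NH4 P1=NH2
Op 9: best P0=NH4 P1=NH0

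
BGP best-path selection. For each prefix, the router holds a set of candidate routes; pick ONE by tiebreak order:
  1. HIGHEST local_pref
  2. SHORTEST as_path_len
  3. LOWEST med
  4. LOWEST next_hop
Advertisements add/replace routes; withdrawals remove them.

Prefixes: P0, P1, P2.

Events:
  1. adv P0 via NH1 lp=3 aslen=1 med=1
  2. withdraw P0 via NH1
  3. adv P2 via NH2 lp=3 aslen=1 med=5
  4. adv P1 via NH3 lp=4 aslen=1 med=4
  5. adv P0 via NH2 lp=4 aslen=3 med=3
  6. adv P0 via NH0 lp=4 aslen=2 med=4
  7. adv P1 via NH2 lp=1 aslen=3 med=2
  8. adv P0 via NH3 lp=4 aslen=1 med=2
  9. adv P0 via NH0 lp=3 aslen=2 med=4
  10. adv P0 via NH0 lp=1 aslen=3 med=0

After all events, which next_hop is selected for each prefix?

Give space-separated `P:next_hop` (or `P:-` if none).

Answer: P0:NH3 P1:NH3 P2:NH2

Derivation:
Op 1: best P0=NH1 P1=- P2=-
Op 2: best P0=- P1=- P2=-
Op 3: best P0=- P1=- P2=NH2
Op 4: best P0=- P1=NH3 P2=NH2
Op 5: best P0=NH2 P1=NH3 P2=NH2
Op 6: best P0=NH0 P1=NH3 P2=NH2
Op 7: best P0=NH0 P1=NH3 P2=NH2
Op 8: best P0=NH3 P1=NH3 P2=NH2
Op 9: best P0=NH3 P1=NH3 P2=NH2
Op 10: best P0=NH3 P1=NH3 P2=NH2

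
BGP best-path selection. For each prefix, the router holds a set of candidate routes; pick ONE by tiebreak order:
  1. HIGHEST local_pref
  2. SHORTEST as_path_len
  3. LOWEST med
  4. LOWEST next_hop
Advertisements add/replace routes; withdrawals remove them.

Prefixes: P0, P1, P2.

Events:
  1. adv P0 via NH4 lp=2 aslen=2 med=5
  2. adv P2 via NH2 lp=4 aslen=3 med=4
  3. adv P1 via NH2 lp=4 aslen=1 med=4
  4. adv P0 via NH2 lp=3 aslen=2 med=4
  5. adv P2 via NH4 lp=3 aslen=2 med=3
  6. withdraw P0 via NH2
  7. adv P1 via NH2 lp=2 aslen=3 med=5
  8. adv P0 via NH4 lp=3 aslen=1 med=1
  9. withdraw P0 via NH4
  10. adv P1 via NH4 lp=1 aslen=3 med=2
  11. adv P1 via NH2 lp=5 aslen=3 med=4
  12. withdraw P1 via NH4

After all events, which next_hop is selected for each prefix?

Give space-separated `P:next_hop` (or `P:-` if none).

Answer: P0:- P1:NH2 P2:NH2

Derivation:
Op 1: best P0=NH4 P1=- P2=-
Op 2: best P0=NH4 P1=- P2=NH2
Op 3: best P0=NH4 P1=NH2 P2=NH2
Op 4: best P0=NH2 P1=NH2 P2=NH2
Op 5: best P0=NH2 P1=NH2 P2=NH2
Op 6: best P0=NH4 P1=NH2 P2=NH2
Op 7: best P0=NH4 P1=NH2 P2=NH2
Op 8: best P0=NH4 P1=NH2 P2=NH2
Op 9: best P0=- P1=NH2 P2=NH2
Op 10: best P0=- P1=NH2 P2=NH2
Op 11: best P0=- P1=NH2 P2=NH2
Op 12: best P0=- P1=NH2 P2=NH2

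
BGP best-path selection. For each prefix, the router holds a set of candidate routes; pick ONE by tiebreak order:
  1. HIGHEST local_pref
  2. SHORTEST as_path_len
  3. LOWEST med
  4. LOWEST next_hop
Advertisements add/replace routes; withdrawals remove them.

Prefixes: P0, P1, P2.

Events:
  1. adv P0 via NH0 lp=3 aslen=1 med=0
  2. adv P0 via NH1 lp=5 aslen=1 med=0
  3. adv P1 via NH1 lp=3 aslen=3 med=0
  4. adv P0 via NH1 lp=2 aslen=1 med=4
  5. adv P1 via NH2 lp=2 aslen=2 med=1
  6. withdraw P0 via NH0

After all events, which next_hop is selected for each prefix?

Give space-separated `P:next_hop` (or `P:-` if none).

Op 1: best P0=NH0 P1=- P2=-
Op 2: best P0=NH1 P1=- P2=-
Op 3: best P0=NH1 P1=NH1 P2=-
Op 4: best P0=NH0 P1=NH1 P2=-
Op 5: best P0=NH0 P1=NH1 P2=-
Op 6: best P0=NH1 P1=NH1 P2=-

Answer: P0:NH1 P1:NH1 P2:-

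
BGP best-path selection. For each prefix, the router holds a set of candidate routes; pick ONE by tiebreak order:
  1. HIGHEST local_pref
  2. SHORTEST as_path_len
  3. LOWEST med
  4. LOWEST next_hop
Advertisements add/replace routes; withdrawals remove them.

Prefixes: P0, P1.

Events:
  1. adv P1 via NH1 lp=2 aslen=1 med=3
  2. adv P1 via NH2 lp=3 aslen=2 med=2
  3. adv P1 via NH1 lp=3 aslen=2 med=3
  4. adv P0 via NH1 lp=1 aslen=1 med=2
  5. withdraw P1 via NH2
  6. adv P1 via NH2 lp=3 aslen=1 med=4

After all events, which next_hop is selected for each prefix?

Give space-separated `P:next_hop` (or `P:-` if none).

Answer: P0:NH1 P1:NH2

Derivation:
Op 1: best P0=- P1=NH1
Op 2: best P0=- P1=NH2
Op 3: best P0=- P1=NH2
Op 4: best P0=NH1 P1=NH2
Op 5: best P0=NH1 P1=NH1
Op 6: best P0=NH1 P1=NH2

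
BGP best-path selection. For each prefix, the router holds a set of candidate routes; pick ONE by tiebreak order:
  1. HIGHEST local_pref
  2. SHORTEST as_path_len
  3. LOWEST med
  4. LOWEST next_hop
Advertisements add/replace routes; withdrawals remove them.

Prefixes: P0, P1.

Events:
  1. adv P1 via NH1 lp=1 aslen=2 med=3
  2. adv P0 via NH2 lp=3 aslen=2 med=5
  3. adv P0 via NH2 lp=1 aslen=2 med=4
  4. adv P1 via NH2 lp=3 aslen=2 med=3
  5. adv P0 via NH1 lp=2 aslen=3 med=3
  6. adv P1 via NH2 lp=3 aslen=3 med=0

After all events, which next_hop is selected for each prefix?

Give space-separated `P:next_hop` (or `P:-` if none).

Answer: P0:NH1 P1:NH2

Derivation:
Op 1: best P0=- P1=NH1
Op 2: best P0=NH2 P1=NH1
Op 3: best P0=NH2 P1=NH1
Op 4: best P0=NH2 P1=NH2
Op 5: best P0=NH1 P1=NH2
Op 6: best P0=NH1 P1=NH2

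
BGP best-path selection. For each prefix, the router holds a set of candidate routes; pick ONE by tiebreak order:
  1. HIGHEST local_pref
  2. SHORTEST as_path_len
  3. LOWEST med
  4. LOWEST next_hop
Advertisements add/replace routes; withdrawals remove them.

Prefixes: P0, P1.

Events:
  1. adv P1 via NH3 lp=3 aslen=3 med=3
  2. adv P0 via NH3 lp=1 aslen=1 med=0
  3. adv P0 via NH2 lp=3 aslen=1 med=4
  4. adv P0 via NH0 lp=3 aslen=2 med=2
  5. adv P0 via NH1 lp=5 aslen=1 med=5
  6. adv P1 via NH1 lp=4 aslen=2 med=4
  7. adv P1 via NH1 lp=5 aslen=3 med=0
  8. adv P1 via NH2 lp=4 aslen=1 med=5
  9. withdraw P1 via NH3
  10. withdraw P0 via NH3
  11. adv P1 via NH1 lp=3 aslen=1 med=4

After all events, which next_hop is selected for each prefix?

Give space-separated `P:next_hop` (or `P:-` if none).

Answer: P0:NH1 P1:NH2

Derivation:
Op 1: best P0=- P1=NH3
Op 2: best P0=NH3 P1=NH3
Op 3: best P0=NH2 P1=NH3
Op 4: best P0=NH2 P1=NH3
Op 5: best P0=NH1 P1=NH3
Op 6: best P0=NH1 P1=NH1
Op 7: best P0=NH1 P1=NH1
Op 8: best P0=NH1 P1=NH1
Op 9: best P0=NH1 P1=NH1
Op 10: best P0=NH1 P1=NH1
Op 11: best P0=NH1 P1=NH2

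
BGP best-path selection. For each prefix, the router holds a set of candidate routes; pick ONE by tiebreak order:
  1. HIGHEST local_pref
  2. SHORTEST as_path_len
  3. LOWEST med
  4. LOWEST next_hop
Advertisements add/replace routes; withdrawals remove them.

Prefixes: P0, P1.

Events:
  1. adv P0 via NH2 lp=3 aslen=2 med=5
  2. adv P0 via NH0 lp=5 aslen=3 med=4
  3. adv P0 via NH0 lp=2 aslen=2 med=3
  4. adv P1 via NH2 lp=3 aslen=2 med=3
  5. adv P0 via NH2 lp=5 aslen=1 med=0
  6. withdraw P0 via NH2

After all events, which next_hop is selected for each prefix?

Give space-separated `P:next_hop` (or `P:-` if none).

Answer: P0:NH0 P1:NH2

Derivation:
Op 1: best P0=NH2 P1=-
Op 2: best P0=NH0 P1=-
Op 3: best P0=NH2 P1=-
Op 4: best P0=NH2 P1=NH2
Op 5: best P0=NH2 P1=NH2
Op 6: best P0=NH0 P1=NH2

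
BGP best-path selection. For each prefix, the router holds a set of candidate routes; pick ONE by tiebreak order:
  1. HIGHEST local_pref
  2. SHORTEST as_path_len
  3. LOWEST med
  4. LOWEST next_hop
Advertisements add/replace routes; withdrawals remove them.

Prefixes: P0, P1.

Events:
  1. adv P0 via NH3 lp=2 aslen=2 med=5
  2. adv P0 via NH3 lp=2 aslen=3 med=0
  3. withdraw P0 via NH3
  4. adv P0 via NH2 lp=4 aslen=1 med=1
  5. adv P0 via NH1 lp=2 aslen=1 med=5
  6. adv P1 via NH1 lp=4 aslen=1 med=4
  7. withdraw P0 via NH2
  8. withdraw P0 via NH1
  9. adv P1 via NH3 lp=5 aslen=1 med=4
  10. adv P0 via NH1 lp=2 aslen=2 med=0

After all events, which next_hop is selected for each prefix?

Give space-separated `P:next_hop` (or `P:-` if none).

Op 1: best P0=NH3 P1=-
Op 2: best P0=NH3 P1=-
Op 3: best P0=- P1=-
Op 4: best P0=NH2 P1=-
Op 5: best P0=NH2 P1=-
Op 6: best P0=NH2 P1=NH1
Op 7: best P0=NH1 P1=NH1
Op 8: best P0=- P1=NH1
Op 9: best P0=- P1=NH3
Op 10: best P0=NH1 P1=NH3

Answer: P0:NH1 P1:NH3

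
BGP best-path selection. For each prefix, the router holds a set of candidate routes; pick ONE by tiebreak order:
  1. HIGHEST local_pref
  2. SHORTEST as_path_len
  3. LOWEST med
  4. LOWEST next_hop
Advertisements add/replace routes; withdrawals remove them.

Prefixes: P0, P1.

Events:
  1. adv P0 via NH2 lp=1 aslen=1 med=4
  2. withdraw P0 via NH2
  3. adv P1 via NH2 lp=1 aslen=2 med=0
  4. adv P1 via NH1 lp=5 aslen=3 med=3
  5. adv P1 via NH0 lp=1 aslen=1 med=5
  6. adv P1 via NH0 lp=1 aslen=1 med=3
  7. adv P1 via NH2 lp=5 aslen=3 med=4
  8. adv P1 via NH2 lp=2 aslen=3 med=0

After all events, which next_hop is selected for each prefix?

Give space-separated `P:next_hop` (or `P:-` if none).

Op 1: best P0=NH2 P1=-
Op 2: best P0=- P1=-
Op 3: best P0=- P1=NH2
Op 4: best P0=- P1=NH1
Op 5: best P0=- P1=NH1
Op 6: best P0=- P1=NH1
Op 7: best P0=- P1=NH1
Op 8: best P0=- P1=NH1

Answer: P0:- P1:NH1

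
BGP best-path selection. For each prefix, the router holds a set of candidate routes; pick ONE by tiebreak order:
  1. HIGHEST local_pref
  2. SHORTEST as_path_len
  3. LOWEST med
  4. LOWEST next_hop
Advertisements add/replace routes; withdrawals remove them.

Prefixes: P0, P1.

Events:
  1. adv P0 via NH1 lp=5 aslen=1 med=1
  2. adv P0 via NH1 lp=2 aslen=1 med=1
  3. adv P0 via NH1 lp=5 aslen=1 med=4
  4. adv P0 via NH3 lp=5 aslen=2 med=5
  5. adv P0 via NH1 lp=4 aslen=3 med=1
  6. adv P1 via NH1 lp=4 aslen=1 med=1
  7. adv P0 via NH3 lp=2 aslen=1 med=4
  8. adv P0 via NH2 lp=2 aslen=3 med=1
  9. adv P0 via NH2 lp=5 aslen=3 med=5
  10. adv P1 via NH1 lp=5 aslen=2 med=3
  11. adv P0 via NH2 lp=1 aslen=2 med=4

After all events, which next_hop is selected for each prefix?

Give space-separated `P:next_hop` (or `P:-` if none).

Answer: P0:NH1 P1:NH1

Derivation:
Op 1: best P0=NH1 P1=-
Op 2: best P0=NH1 P1=-
Op 3: best P0=NH1 P1=-
Op 4: best P0=NH1 P1=-
Op 5: best P0=NH3 P1=-
Op 6: best P0=NH3 P1=NH1
Op 7: best P0=NH1 P1=NH1
Op 8: best P0=NH1 P1=NH1
Op 9: best P0=NH2 P1=NH1
Op 10: best P0=NH2 P1=NH1
Op 11: best P0=NH1 P1=NH1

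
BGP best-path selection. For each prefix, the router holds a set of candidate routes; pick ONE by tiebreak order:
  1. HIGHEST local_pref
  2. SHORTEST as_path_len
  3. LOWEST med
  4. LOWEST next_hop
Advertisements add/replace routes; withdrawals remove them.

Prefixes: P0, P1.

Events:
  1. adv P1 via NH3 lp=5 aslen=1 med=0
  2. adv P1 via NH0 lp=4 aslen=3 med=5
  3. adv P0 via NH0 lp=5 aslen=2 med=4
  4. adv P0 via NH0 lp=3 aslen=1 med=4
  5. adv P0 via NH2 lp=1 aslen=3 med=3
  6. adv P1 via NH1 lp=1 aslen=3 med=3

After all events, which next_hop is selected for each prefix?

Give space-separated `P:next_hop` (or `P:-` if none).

Answer: P0:NH0 P1:NH3

Derivation:
Op 1: best P0=- P1=NH3
Op 2: best P0=- P1=NH3
Op 3: best P0=NH0 P1=NH3
Op 4: best P0=NH0 P1=NH3
Op 5: best P0=NH0 P1=NH3
Op 6: best P0=NH0 P1=NH3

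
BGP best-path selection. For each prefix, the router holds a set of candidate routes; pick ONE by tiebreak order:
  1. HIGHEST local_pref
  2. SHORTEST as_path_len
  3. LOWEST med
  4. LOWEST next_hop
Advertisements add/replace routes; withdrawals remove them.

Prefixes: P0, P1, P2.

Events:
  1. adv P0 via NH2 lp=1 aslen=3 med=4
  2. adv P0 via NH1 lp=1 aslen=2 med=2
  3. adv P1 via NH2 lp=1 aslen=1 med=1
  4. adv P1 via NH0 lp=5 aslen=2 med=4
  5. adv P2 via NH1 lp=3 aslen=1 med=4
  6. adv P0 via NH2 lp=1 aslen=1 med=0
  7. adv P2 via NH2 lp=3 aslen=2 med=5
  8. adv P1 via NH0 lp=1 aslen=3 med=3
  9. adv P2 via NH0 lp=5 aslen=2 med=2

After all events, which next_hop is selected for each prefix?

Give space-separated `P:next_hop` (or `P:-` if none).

Op 1: best P0=NH2 P1=- P2=-
Op 2: best P0=NH1 P1=- P2=-
Op 3: best P0=NH1 P1=NH2 P2=-
Op 4: best P0=NH1 P1=NH0 P2=-
Op 5: best P0=NH1 P1=NH0 P2=NH1
Op 6: best P0=NH2 P1=NH0 P2=NH1
Op 7: best P0=NH2 P1=NH0 P2=NH1
Op 8: best P0=NH2 P1=NH2 P2=NH1
Op 9: best P0=NH2 P1=NH2 P2=NH0

Answer: P0:NH2 P1:NH2 P2:NH0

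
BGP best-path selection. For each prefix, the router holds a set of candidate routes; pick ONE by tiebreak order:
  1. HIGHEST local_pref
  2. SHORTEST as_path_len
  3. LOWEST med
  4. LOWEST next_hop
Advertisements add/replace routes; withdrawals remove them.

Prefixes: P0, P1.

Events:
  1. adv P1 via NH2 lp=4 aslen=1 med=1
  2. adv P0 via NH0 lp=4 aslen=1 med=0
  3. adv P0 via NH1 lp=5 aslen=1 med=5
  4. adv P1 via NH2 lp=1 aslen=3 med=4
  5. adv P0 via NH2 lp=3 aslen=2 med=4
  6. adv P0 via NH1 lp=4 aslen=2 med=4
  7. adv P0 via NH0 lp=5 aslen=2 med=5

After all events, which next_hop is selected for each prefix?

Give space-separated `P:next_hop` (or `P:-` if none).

Op 1: best P0=- P1=NH2
Op 2: best P0=NH0 P1=NH2
Op 3: best P0=NH1 P1=NH2
Op 4: best P0=NH1 P1=NH2
Op 5: best P0=NH1 P1=NH2
Op 6: best P0=NH0 P1=NH2
Op 7: best P0=NH0 P1=NH2

Answer: P0:NH0 P1:NH2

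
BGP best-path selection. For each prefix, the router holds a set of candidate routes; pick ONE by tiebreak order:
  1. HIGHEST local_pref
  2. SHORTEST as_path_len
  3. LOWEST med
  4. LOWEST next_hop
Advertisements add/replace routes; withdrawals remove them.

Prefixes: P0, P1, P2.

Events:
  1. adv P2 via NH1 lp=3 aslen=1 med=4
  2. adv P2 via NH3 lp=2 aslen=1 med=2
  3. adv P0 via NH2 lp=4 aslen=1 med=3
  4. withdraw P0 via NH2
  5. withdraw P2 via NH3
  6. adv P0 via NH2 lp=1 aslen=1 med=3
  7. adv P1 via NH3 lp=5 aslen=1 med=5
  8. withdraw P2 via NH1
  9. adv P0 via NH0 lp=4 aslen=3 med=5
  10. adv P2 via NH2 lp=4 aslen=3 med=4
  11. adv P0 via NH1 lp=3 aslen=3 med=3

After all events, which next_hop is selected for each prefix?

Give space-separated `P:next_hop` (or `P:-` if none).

Answer: P0:NH0 P1:NH3 P2:NH2

Derivation:
Op 1: best P0=- P1=- P2=NH1
Op 2: best P0=- P1=- P2=NH1
Op 3: best P0=NH2 P1=- P2=NH1
Op 4: best P0=- P1=- P2=NH1
Op 5: best P0=- P1=- P2=NH1
Op 6: best P0=NH2 P1=- P2=NH1
Op 7: best P0=NH2 P1=NH3 P2=NH1
Op 8: best P0=NH2 P1=NH3 P2=-
Op 9: best P0=NH0 P1=NH3 P2=-
Op 10: best P0=NH0 P1=NH3 P2=NH2
Op 11: best P0=NH0 P1=NH3 P2=NH2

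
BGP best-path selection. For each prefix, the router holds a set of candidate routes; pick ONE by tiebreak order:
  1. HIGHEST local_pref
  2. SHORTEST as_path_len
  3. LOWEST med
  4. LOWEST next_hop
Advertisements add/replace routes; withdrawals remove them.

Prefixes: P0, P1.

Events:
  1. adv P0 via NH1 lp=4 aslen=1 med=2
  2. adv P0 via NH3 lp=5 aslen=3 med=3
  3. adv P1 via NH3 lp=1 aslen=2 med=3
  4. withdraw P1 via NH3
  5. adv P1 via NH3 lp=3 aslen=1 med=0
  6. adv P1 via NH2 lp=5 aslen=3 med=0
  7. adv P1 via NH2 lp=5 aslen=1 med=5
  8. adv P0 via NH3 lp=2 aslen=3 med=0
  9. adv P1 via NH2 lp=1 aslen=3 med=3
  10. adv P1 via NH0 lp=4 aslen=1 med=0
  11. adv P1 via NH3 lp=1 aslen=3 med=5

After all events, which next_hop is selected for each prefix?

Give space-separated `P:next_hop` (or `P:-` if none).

Answer: P0:NH1 P1:NH0

Derivation:
Op 1: best P0=NH1 P1=-
Op 2: best P0=NH3 P1=-
Op 3: best P0=NH3 P1=NH3
Op 4: best P0=NH3 P1=-
Op 5: best P0=NH3 P1=NH3
Op 6: best P0=NH3 P1=NH2
Op 7: best P0=NH3 P1=NH2
Op 8: best P0=NH1 P1=NH2
Op 9: best P0=NH1 P1=NH3
Op 10: best P0=NH1 P1=NH0
Op 11: best P0=NH1 P1=NH0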